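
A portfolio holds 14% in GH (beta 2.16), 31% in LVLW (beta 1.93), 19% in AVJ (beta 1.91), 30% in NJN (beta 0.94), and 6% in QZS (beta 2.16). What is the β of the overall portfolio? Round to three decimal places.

β_P = Σ w_i β_i = 0.14×2.16 + 0.31×1.93 + 0.19×1.91 + 0.30×0.94 + 0.06×2.16 = 1.6752

1.675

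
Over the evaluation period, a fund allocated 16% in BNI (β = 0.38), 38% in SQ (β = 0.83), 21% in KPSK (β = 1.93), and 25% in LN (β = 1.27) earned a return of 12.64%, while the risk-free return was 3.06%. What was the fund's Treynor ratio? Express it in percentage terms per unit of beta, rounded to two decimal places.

β_P = 0.16×0.38 + 0.38×0.83 + 0.21×1.93 + 0.25×1.27 = 1.0990
Treynor = (R_P − R_f) / β_P = (12.64% − 3.06%) / 1.0990 = 9.58% / 1.0990 = 8.72%

8.72%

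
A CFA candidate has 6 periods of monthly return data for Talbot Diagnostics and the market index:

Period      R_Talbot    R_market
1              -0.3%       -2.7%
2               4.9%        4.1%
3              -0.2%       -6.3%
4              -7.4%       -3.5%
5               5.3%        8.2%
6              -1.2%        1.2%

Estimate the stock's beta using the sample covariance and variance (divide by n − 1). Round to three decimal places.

0.622

Mean R_i = (-0.3 + 4.9 − 0.2 − 7.4 + 5.3 − 1.2) / 6 = 0.1833%
Mean R_m = (-2.7 + 4.1 − 6.3 − 3.5 + 8.2 + 1.2) / 6 = 0.1667%
Σ(R_i − R̄_i)(R_m − R̄_m) = 89.8967  ⇒  Cov = 89.8967 / 5 = 17.9793
Σ(R_m − R̄_m)² = 144.5533  ⇒  Var(R_m) = 144.5533 / 5 = 28.9107
β = Cov / Var(R_m) = 17.9793 / 28.9107 = 0.6219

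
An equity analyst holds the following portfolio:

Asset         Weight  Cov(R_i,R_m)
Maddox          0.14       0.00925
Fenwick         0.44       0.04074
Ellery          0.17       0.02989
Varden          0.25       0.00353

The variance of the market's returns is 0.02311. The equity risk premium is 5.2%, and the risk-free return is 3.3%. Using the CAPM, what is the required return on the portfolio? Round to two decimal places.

8.97%

β_Maddox = 0.00925 / 0.02311 = 0.4003
β_Fenwick = 0.04074 / 0.02311 = 1.7629
β_Ellery = 0.02989 / 0.02311 = 1.2934
β_Varden = 0.00353 / 0.02311 = 0.1527
β_P = Σ w_i β_i = 0.14×0.4003 + 0.44×1.7629 + 0.17×1.2934 + 0.25×0.1527 = 1.0898
E(R_P) = R_f + β_P × MRP = 3.3% + 1.0898 × 5.2% = 8.97%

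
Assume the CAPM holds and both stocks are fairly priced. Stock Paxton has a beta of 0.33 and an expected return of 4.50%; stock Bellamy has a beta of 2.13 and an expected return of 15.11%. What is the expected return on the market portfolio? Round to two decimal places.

8.45%

Both satisfy E(R) = R_f + β·MRP, so the slope of the SML is
MRP = (15.11% − 4.50%) / (2.13 − 0.33) = 10.61% / 1.80 = 5.8944%
R_f = E(R_Paxton) − β_Paxton·MRP = 4.50% − 0.33 × 5.8944% = 2.5548%
E(R_m) = R_f + MRP = 2.5548% + 5.8944% = 8.45%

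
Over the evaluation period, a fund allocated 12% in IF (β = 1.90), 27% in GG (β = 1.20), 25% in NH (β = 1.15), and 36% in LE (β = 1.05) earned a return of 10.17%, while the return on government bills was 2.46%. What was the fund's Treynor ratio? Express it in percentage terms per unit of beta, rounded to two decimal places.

6.33%

β_P = 0.12×1.90 + 0.27×1.20 + 0.25×1.15 + 0.36×1.05 = 1.2175
Treynor = (R_P − R_f) / β_P = (10.17% − 2.46%) / 1.2175 = 7.71% / 1.2175 = 6.33%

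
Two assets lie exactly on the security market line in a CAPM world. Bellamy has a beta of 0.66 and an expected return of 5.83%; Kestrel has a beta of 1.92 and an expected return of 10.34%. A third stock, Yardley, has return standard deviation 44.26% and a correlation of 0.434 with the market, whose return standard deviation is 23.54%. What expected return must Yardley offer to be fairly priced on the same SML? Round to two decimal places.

6.39%

MRP = (10.34% − 5.83%) / (1.92 − 0.66) = 3.5794%
R_f = 5.83% − 0.66 × 3.5794% = 3.4676%
β_Yardley = ρ·σ_i/σ_m = 0.434 × 44.26 / 23.54 = 0.8160
E(R_Yardley) = R_f + β × MRP = 3.4676% + 0.8160 × 3.5794% = 6.39%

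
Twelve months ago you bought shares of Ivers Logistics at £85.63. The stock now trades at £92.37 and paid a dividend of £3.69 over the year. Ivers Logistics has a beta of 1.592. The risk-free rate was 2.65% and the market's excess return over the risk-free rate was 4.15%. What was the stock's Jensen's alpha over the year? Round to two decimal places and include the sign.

+2.92%

Realised HPR = (P1 + D1 − P0) / P0 = (92.37 + 3.69 − 85.63) / 85.63 = 10.43 / 85.63 = 12.1803%
CAPM required = R_f + β·MRP = 2.65% + 1.592 × 4.15% = 9.25680%
α = realised − required = 12.1803% − 9.25680% = +2.92%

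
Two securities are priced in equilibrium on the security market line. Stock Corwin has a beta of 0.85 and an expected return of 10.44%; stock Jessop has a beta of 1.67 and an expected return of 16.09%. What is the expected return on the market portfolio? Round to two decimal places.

Both satisfy E(R) = R_f + β·MRP, so the slope of the SML is
MRP = (16.09% − 10.44%) / (1.67 − 0.85) = 5.65% / 0.82 = 6.8902%
R_f = E(R_Corwin) − β_Corwin·MRP = 10.44% − 0.85 × 6.8902% = 4.5833%
E(R_m) = R_f + MRP = 4.5833% + 6.8902% = 11.47%

11.47%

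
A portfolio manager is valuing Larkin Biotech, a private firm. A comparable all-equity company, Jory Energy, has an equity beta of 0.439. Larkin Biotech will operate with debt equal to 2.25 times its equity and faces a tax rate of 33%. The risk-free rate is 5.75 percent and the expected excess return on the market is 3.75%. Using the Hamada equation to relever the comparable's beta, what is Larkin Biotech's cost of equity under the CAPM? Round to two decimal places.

β_L = β_U × [1 + (1 − t)(D/E)] = 0.439 × [1 + (1 − 0.33) × 2.25]
    = 0.439 × [1 + 0.67 × 2.25] = 0.439 × 2.5075 = 1.1008
E(R) = R_f + β_L × MRP = 5.75% + 1.1008 × 3.75% = 9.88%

9.88%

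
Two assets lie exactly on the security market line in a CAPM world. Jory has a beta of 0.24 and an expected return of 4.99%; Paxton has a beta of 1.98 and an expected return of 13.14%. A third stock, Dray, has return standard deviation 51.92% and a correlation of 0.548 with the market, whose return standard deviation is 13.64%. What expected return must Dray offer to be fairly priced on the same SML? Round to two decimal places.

13.64%

MRP = (13.14% − 4.99%) / (1.98 − 0.24) = 4.6839%
R_f = 4.99% − 0.24 × 4.6839% = 3.8659%
β_Dray = ρ·σ_i/σ_m = 0.548 × 51.92 / 13.64 = 2.0859
E(R_Dray) = R_f + β × MRP = 3.8659% + 2.0859 × 4.6839% = 13.64%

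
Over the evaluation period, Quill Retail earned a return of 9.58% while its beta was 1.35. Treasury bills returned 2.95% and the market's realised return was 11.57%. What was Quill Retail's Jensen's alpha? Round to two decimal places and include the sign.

-5.01%

Market excess return = 11.57% − 2.95% = 8.62%
CAPM benchmark = R_f + β(R_m − R_f) = 2.95% + 1.35 × 8.62% = 14.5870%
α = actual − benchmark = 9.58% − 14.5870% = -5.01%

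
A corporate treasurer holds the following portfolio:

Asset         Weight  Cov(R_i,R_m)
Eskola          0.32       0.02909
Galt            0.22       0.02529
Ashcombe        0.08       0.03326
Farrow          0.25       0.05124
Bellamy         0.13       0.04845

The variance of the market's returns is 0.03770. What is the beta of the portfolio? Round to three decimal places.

0.972

β_Eskola = 0.02909 / 0.03770 = 0.7716
β_Galt = 0.02529 / 0.03770 = 0.6708
β_Ashcombe = 0.03326 / 0.03770 = 0.8822
β_Farrow = 0.05124 / 0.03770 = 1.3592
β_Bellamy = 0.04845 / 0.03770 = 1.2851
β_P = Σ w_i β_i = 0.32×0.7716 + 0.22×0.6708 + 0.08×0.8822 + 0.25×1.3592 + 0.13×1.2851 = 0.9719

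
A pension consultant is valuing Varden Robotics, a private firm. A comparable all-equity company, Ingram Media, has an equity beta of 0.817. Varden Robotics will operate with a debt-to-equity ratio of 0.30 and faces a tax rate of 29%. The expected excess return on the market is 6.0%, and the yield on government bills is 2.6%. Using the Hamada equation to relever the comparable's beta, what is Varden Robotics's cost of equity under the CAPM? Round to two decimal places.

β_L = β_U × [1 + (1 − t)(D/E)] = 0.817 × [1 + (1 − 0.29) × 0.30]
    = 0.817 × [1 + 0.71 × 0.30] = 0.817 × 1.2130 = 0.9910
E(R) = R_f + β_L × MRP = 2.6% + 0.9910 × 6.0% = 8.55%

8.55%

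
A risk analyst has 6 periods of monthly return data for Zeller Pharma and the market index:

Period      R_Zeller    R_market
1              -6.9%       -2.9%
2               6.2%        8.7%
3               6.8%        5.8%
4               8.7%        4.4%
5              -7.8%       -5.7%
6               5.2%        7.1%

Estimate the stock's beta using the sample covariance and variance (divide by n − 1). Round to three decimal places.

Mean R_i = (-6.9 + 6.2 + 6.8 + 8.7 − 7.8 + 5.2) / 6 = 2.0333%
Mean R_m = (-2.9 + 8.7 + 5.8 + 4.4 − 5.7 + 7.1) / 6 = 2.9000%
Σ(R_i − R̄_i)(R_m − R̄_m) = 197.6700  ⇒  Cov = 197.6700 / 5 = 39.5340
Σ(R_m − R̄_m)² = 169.5400  ⇒  Var(R_m) = 169.5400 / 5 = 33.9080
β = Cov / Var(R_m) = 39.5340 / 33.9080 = 1.1659

1.166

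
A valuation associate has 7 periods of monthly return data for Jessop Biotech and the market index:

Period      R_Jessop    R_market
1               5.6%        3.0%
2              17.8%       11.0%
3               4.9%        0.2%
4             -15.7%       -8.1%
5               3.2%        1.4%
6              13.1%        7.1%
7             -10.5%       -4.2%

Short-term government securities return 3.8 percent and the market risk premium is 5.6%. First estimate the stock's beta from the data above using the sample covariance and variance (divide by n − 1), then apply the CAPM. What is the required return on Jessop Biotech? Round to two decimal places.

13.98%

Mean R_i = (5.6 + 17.8 + 4.9 − 15.7 + 3.2 + 13.1 − 10.5) / 7 = 2.6286%
Mean R_m = (3.0 + 11.0 + 0.2 − 8.1 + 1.4 + 7.1 − 4.2) / 7 = 1.4857%
Σ(R_i − R̄_i)(R_m − R̄_m) = 455.0029  ⇒  Cov = 455.0029 / 6 = 75.8338
Σ(R_m − R̄_m)² = 250.2086  ⇒  Var(R_m) = 250.2086 / 6 = 41.7014
β = Cov / Var(R_m) = 75.8338 / 41.7014 = 1.8185
E(R) = R_f + β × MRP = 3.8% + 1.8185 × 5.6% = 13.98%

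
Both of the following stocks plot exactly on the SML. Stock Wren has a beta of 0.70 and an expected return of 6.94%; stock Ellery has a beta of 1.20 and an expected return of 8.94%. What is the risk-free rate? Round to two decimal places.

Both satisfy E(R) = R_f + β·MRP, so the slope of the SML is
MRP = (8.94% − 6.94%) / (1.20 − 0.70) = 2.00% / 0.50 = 4.0000%
R_f = E(R_Wren) − β_Wren·MRP = 6.94% − 0.70 × 4.0000% = 4.1400%

4.14%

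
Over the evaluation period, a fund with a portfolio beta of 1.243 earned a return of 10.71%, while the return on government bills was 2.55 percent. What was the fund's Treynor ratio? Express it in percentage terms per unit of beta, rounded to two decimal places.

Treynor = (R_P − R_f) / β_P = (10.71% − 2.55%) / 1.2430 = 8.16% / 1.2430 = 6.56%

6.56%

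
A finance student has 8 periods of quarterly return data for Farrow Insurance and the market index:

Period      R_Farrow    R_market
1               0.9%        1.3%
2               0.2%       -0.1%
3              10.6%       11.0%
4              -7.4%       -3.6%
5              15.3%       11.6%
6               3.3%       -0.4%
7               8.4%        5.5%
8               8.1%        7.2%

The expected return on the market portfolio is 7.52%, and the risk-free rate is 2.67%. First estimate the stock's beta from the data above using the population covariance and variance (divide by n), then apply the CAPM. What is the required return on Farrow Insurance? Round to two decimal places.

8.50%

Mean R_i = (0.9 + 0.2 + 10.6 − 7.4 + 15.3 + 3.3 + 8.4 + 8.1) / 8 = 4.9250%
Mean R_m = (1.3 − 0.1 + 11.0 − 3.6 + 11.6 − 0.4 + 5.5 + 7.2) / 8 = 4.0625%
Σ(R_i − R̄_i)(R_m − R̄_m) = 265.0075  ⇒  Cov = 265.0075 / 8 = 33.1259
Σ(R_m − R̄_m)² = 220.4388  ⇒  Var(R_m) = 220.4388 / 8 = 27.5549
β = Cov / Var(R_m) = 33.1259 / 27.5549 = 1.2022
MRP = 7.52% − 2.67% = 4.85%
E(R) = R_f + β × MRP = 2.67% + 1.2022 × 4.85% = 8.50%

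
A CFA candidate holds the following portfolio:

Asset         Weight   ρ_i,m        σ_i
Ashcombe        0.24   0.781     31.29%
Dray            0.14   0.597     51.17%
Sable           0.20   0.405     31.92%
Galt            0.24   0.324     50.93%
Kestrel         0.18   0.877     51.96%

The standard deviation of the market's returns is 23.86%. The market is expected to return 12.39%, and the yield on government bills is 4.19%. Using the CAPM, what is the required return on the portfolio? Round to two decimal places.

12.74%

β_Ashcombe = 0.781 × 31.29% / 23.86% = 1.0242
β_Dray = 0.597 × 51.17% / 23.86% = 1.2803
β_Sable = 0.405 × 31.92% / 23.86% = 0.5418
β_Galt = 0.324 × 50.93% / 23.86% = 0.6916
β_Kestrel = 0.877 × 51.96% / 23.86% = 1.9098
β_P = Σ w_i β_i = 0.24×1.0242 + 0.14×1.2803 + 0.20×0.5418 + 0.24×0.6916 + 0.18×1.9098 = 1.0432
MRP = 12.39% − 4.19% = 8.20%
E(R_P) = R_f + β_P × MRP = 4.19% + 1.0432 × 8.20% = 12.74%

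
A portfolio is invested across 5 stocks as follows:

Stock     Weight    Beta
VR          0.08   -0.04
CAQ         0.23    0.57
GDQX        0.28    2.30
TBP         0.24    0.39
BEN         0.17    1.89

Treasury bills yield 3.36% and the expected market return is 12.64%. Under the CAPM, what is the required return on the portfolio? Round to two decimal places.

14.37%

β_P = Σ w_i β_i = 0.08×-0.04 + 0.23×0.57 + 0.28×2.30 + 0.24×0.39 + 0.17×1.89 = 1.1868
MRP = 12.64% − 3.36% = 9.28%
E(R_P) = R_f + β_P × MRP = 3.36% + 1.1868 × 9.28% = 14.37%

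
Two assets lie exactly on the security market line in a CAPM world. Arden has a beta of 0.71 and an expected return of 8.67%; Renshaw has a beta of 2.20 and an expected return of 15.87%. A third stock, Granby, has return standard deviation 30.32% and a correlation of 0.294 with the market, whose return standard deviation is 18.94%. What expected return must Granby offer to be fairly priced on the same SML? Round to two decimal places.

MRP = (15.87% − 8.67%) / (2.20 − 0.71) = 4.8322%
R_f = 8.67% − 0.71 × 4.8322% = 5.2391%
β_Granby = ρ·σ_i/σ_m = 0.294 × 30.32 / 18.94 = 0.4706
E(R_Granby) = R_f + β × MRP = 5.2391% + 0.4706 × 4.8322% = 7.51%

7.51%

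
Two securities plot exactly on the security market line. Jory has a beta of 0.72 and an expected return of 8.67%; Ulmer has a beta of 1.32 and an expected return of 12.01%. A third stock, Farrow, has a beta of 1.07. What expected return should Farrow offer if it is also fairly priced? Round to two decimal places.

MRP (SML slope) = (12.01% − 8.67%) / (1.32 − 0.72) = 3.34% / 0.60 = 5.5667%
R_f (intercept) = 8.67% − 0.72 × 5.5667% = 4.6620%
E(R_Farrow) = R_f + β × MRP = 4.6620% + 1.07 × 5.5667% = 10.62%

10.62%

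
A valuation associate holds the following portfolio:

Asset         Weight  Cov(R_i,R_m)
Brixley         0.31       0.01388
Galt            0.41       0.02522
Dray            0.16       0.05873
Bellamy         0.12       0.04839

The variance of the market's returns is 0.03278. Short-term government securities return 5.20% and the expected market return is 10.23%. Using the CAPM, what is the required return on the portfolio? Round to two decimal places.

β_Brixley = 0.01388 / 0.03278 = 0.4234
β_Galt = 0.02522 / 0.03278 = 0.7694
β_Dray = 0.05873 / 0.03278 = 1.7916
β_Bellamy = 0.04839 / 0.03278 = 1.4762
β_P = Σ w_i β_i = 0.31×0.4234 + 0.41×0.7694 + 0.16×1.7916 + 0.12×1.4762 = 0.9105
MRP = 10.23% − 5.20% = 5.03%
E(R_P) = R_f + β_P × MRP = 5.20% + 0.9105 × 5.03% = 9.78%

9.78%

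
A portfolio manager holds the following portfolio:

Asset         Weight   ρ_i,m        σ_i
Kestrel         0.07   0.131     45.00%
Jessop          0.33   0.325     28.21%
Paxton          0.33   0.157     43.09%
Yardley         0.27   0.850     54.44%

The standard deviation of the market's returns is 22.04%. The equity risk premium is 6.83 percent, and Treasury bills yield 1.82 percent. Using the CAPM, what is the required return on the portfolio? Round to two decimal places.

β_Kestrel = 0.131 × 45.00% / 22.04% = 0.2675
β_Jessop = 0.325 × 28.21% / 22.04% = 0.4160
β_Paxton = 0.157 × 43.09% / 22.04% = 0.3069
β_Yardley = 0.850 × 54.44% / 22.04% = 2.0995
β_P = Σ w_i β_i = 0.07×0.2675 + 0.33×0.4160 + 0.33×0.3069 + 0.27×2.0995 = 0.8241
E(R_P) = R_f + β_P × MRP = 1.82% + 0.8241 × 6.83% = 7.45%

7.45%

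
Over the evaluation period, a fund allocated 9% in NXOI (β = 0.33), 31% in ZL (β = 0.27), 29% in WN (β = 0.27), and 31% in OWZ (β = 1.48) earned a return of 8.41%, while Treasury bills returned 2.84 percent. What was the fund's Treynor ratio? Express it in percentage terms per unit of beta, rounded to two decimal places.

8.56%

β_P = 0.09×0.33 + 0.31×0.27 + 0.29×0.27 + 0.31×1.48 = 0.6505
Treynor = (R_P − R_f) / β_P = (8.41% − 2.84%) / 0.6505 = 5.57% / 0.6505 = 8.56%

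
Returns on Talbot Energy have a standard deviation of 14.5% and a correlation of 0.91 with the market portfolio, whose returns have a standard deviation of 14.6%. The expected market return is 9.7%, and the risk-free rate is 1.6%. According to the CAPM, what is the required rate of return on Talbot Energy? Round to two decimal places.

β = ρ × σ_i / σ_m = 0.91 × 14.5% / 14.6% = 0.9038
MRP = 9.7% − 1.6% = 8.10%
E(R) = 1.6% + 0.9038 × 8.1% = 8.92%

8.92%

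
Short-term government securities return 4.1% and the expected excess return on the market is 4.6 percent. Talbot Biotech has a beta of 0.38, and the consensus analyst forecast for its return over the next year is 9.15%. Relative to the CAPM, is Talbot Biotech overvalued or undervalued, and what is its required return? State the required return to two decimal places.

Undervalued; required return 5.85%

Required return = R_f + β·MRP = 4.1% + 0.38 × 4.6% = 5.85%
Forecast 9.15% > required 5.85% → the stock plots above the SML → undervalued.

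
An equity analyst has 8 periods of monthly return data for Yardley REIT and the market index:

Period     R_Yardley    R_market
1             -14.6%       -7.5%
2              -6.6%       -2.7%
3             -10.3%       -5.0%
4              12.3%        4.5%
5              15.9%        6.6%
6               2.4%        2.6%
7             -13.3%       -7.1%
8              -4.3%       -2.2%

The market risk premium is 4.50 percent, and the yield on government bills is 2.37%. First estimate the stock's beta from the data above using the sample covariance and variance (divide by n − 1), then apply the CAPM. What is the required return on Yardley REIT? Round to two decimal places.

11.93%

Mean R_i = (-14.6 − 6.6 − 10.3 + 12.3 + 15.9 + 2.4 − 13.3 − 4.3) / 8 = -2.3125%
Mean R_m = (-7.5 − 2.7 − 5.0 + 4.5 + 6.6 + 2.6 − 7.1 − 2.2) / 8 = -1.3500%
Σ(R_i − R̄_i)(R_m − R̄_m) = 424.2650  ⇒  Cov = 424.2650 / 7 = 60.6093
Σ(R_m − R̄_m)² = 199.7800  ⇒  Var(R_m) = 199.7800 / 7 = 28.5400
β = Cov / Var(R_m) = 60.6093 / 28.5400 = 2.1237
E(R) = R_f + β × MRP = 2.37% + 2.1237 × 4.50% = 11.93%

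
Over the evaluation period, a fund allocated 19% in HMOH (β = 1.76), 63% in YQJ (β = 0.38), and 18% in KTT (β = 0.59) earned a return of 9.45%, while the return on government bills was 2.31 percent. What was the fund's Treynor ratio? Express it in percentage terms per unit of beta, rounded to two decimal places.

10.50%

β_P = 0.19×1.76 + 0.63×0.38 + 0.18×0.59 = 0.6800
Treynor = (R_P − R_f) / β_P = (9.45% − 2.31%) / 0.6800 = 7.14% / 0.6800 = 10.50%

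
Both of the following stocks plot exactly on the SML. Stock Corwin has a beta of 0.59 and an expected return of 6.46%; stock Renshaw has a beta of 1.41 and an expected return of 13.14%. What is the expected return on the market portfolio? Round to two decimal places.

Both satisfy E(R) = R_f + β·MRP, so the slope of the SML is
MRP = (13.14% − 6.46%) / (1.41 − 0.59) = 6.68% / 0.82 = 8.1463%
R_f = E(R_Corwin) − β_Corwin·MRP = 6.46% − 0.59 × 8.1463% = 1.6537%
E(R_m) = R_f + MRP = 1.6537% + 8.1463% = 9.80%

9.80%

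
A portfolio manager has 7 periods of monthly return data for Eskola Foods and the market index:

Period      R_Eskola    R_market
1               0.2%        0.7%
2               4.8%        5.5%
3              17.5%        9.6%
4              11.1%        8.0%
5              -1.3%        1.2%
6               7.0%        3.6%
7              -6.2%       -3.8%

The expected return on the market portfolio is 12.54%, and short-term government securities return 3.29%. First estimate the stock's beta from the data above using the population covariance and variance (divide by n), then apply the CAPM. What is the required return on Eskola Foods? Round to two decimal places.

18.72%

Mean R_i = (0.2 + 4.8 + 17.5 + 11.1 − 1.3 + 7.0 − 6.2) / 7 = 4.7286%
Mean R_m = (0.7 + 5.5 + 9.6 + 8.0 + 1.2 + 3.6 − 3.8) / 7 = 3.5429%
Σ(R_i − R̄_i)(R_m − R̄_m) = 213.2714  ⇒  Cov = 213.2714 / 7 = 30.4673
Σ(R_m − R̄_m)² = 127.8771  ⇒  Var(R_m) = 127.8771 / 7 = 18.2682
β = Cov / Var(R_m) = 30.4673 / 18.2682 = 1.6678
MRP = 12.54% − 3.29% = 9.25%
E(R) = R_f + β × MRP = 3.29% + 1.6678 × 9.25% = 18.72%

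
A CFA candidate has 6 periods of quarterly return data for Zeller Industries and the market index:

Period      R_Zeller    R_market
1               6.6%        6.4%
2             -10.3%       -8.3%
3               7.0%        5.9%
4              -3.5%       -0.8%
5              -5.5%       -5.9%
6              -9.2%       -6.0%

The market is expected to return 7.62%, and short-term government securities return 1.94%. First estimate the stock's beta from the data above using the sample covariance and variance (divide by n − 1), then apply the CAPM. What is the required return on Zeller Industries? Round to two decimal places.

8.58%

Mean R_i = (6.6 − 10.3 + 7.0 − 3.5 − 5.5 − 9.2) / 6 = -2.4833%
Mean R_m = (6.4 − 8.3 + 5.9 − 0.8 − 5.9 − 6.0) / 6 = -1.4500%
Σ(R_i − R̄_i)(R_m − R̄_m) = 237.8750  ⇒  Cov = 237.8750 / 5 = 47.5750
Σ(R_m − R̄_m)² = 203.4950  ⇒  Var(R_m) = 203.4950 / 5 = 40.6990
β = Cov / Var(R_m) = 47.5750 / 40.6990 = 1.1689
MRP = 7.62% − 1.94% = 5.68%
E(R) = R_f + β × MRP = 1.94% + 1.1689 × 5.68% = 8.58%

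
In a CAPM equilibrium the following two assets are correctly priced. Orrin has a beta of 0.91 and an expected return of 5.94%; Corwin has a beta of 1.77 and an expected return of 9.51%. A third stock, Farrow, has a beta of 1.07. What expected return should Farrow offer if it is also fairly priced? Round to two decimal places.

MRP (SML slope) = (9.51% − 5.94%) / (1.77 − 0.91) = 3.57% / 0.86 = 4.1512%
R_f (intercept) = 5.94% − 0.91 × 4.1512% = 2.1624%
E(R_Farrow) = R_f + β × MRP = 2.1624% + 1.07 × 4.1512% = 6.60%

6.60%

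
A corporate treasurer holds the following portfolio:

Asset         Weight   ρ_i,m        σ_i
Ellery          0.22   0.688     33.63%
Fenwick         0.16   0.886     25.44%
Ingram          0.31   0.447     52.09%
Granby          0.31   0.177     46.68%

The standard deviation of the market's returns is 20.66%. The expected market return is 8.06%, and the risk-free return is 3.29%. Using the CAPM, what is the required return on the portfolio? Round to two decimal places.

7.56%

β_Ellery = 0.688 × 33.63% / 20.66% = 1.1199
β_Fenwick = 0.886 × 25.44% / 20.66% = 1.0910
β_Ingram = 0.447 × 52.09% / 20.66% = 1.1270
β_Granby = 0.177 × 46.68% / 20.66% = 0.3999
β_P = Σ w_i β_i = 0.22×1.1199 + 0.16×1.0910 + 0.31×1.1270 + 0.31×0.3999 = 0.8943
MRP = 8.06% − 3.29% = 4.77%
E(R_P) = R_f + β_P × MRP = 3.29% + 0.8943 × 4.77% = 7.56%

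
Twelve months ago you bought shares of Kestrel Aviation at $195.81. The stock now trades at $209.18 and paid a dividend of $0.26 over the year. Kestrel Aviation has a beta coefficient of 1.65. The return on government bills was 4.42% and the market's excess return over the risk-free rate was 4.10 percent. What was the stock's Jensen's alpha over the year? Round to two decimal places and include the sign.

-4.22%

Realised HPR = (P1 + D1 − P0) / P0 = (209.18 + 0.26 − 195.81) / 195.81 = 13.63 / 195.81 = 6.9608%
CAPM required = R_f + β·MRP = 4.42% + 1.65 × 4.10% = 11.1850%
α = realised − required = 6.9608% − 11.1850% = -4.22%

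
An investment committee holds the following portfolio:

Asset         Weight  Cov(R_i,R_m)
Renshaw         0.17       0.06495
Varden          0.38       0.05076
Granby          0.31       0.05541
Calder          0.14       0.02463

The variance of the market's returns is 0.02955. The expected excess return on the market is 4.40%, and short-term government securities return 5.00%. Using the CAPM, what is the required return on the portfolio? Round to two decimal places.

β_Renshaw = 0.06495 / 0.02955 = 2.1980
β_Varden = 0.05076 / 0.02955 = 1.7178
β_Granby = 0.05541 / 0.02955 = 1.8751
β_Calder = 0.02463 / 0.02955 = 0.8335
β_P = Σ w_i β_i = 0.17×2.1980 + 0.38×1.7178 + 0.31×1.8751 + 0.14×0.8335 = 1.7244
E(R_P) = R_f + β_P × MRP = 5.00% + 1.7244 × 4.40% = 12.59%

12.59%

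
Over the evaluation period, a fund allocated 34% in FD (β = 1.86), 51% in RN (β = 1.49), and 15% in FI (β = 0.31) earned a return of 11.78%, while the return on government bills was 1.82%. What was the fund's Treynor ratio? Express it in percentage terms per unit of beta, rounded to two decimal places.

6.92%

β_P = 0.34×1.86 + 0.51×1.49 + 0.15×0.31 = 1.4388
Treynor = (R_P − R_f) / β_P = (11.78% − 1.82%) / 1.4388 = 9.96% / 1.4388 = 6.92%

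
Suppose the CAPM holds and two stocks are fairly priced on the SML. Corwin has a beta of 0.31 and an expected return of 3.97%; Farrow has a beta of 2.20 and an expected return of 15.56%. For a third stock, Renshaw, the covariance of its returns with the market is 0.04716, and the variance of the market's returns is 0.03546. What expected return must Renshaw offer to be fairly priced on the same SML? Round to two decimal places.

MRP = (15.56% − 3.97%) / (2.20 − 0.31) = 6.1323%
R_f = 3.97% − 0.31 × 6.1323% = 2.0690%
β_Renshaw = Cov / Var(R_m) = 0.04716 / 0.03546 = 1.3299
E(R_Renshaw) = R_f + β × MRP = 2.0690% + 1.3299 × 6.1323% = 10.22%

10.22%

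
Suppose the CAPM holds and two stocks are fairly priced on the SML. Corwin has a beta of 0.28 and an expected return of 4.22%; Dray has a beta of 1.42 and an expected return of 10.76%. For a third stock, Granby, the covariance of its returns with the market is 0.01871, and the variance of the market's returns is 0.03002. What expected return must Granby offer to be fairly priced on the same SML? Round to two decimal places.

6.19%

MRP = (10.76% − 4.22%) / (1.42 − 0.28) = 5.7368%
R_f = 4.22% − 0.28 × 5.7368% = 2.6137%
β_Granby = Cov / Var(R_m) = 0.01871 / 0.03002 = 0.6233
E(R_Granby) = R_f + β × MRP = 2.6137% + 0.6233 × 5.7368% = 6.19%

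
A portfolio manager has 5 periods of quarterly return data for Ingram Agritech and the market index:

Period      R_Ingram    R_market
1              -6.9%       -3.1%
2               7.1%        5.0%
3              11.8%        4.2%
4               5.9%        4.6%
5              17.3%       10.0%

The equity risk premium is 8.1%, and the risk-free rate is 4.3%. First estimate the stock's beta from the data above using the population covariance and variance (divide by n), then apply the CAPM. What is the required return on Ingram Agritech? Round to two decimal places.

19.16%

Mean R_i = (-6.9 + 7.1 + 11.8 + 5.9 + 17.3) / 5 = 7.0400%
Mean R_m = (-3.1 + 5.0 + 4.2 + 4.6 + 10.0) / 5 = 4.1400%
Σ(R_i − R̄_i)(R_m − R̄_m) = 160.8620  ⇒  Cov = 160.8620 / 5 = 32.1724
Σ(R_m − R̄_m)² = 87.7120  ⇒  Var(R_m) = 87.7120 / 5 = 17.5424
β = Cov / Var(R_m) = 32.1724 / 17.5424 = 1.8340
E(R) = R_f + β × MRP = 4.3% + 1.8340 × 8.1% = 19.16%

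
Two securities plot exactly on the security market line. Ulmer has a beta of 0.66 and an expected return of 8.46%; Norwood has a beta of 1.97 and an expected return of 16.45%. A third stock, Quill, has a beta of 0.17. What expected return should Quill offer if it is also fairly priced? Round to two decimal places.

5.47%

MRP (SML slope) = (16.45% − 8.46%) / (1.97 − 0.66) = 7.99% / 1.31 = 6.0992%
R_f (intercept) = 8.46% − 0.66 × 6.0992% = 4.4345%
E(R_Quill) = R_f + β × MRP = 4.4345% + 0.17 × 6.0992% = 5.47%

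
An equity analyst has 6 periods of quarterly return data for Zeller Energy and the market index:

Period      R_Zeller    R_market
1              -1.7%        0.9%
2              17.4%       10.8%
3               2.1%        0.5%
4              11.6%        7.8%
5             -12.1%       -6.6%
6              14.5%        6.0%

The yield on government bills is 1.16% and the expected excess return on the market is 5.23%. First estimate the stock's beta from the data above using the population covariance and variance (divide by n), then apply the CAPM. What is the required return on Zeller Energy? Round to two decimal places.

Mean R_i = (-1.7 + 17.4 + 2.1 + 11.6 − 12.1 + 14.5) / 6 = 5.3000%
Mean R_m = (0.9 + 10.8 + 0.5 + 7.8 − 6.6 + 6.0) / 6 = 3.2333%
Σ(R_i − R̄_i)(R_m − R̄_m) = 341.9600  ⇒  Cov = 341.9600 / 6 = 56.9933
Σ(R_m − R̄_m)² = 195.3733  ⇒  Var(R_m) = 195.3733 / 6 = 32.5622
β = Cov / Var(R_m) = 56.9933 / 32.5622 = 1.7503
E(R) = R_f + β × MRP = 1.16% + 1.7503 × 5.23% = 10.31%

10.31%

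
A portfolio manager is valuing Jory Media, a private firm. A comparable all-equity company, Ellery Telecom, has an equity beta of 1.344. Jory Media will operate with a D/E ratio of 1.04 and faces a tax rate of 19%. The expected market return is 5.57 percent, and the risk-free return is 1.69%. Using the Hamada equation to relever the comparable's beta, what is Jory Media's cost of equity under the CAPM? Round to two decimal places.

11.30%

β_L = β_U × [1 + (1 − t)(D/E)] = 1.344 × [1 + (1 − 0.19) × 1.04]
    = 1.344 × [1 + 0.81 × 1.04] = 1.344 × 1.8424 = 2.4762
MRP = 5.57% − 1.69% = 3.88%
E(R) = R_f + β_L × MRP = 1.69% + 2.4762 × 3.88% = 11.30%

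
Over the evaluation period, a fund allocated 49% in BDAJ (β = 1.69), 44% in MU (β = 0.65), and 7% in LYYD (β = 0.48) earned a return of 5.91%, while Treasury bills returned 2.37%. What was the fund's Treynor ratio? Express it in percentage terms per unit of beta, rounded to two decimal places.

β_P = 0.49×1.69 + 0.44×0.65 + 0.07×0.48 = 1.1477
Treynor = (R_P − R_f) / β_P = (5.91% − 2.37%) / 1.1477 = 3.54% / 1.1477 = 3.08%

3.08%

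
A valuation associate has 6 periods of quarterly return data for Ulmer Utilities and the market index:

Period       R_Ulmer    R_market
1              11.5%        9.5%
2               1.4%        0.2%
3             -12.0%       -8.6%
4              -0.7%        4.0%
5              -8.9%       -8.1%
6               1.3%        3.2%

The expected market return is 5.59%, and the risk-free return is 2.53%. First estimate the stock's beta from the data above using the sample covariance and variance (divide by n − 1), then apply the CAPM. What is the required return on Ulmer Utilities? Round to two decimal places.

Mean R_i = (11.5 + 1.4 − 12.0 − 0.7 − 8.9 + 1.3) / 6 = -1.2333%
Mean R_m = (9.5 + 0.2 − 8.6 + 4.0 − 8.1 + 3.2) / 6 = 0.0333%
Σ(R_i − R̄_i)(R_m − R̄_m) = 286.4267  ⇒  Cov = 286.4267 / 5 = 57.2853
Σ(R_m − R̄_m)² = 256.0933  ⇒  Var(R_m) = 256.0933 / 5 = 51.2187
β = Cov / Var(R_m) = 57.2853 / 51.2187 = 1.1184
MRP = 5.59% − 2.53% = 3.06%
E(R) = R_f + β × MRP = 2.53% + 1.1184 × 3.06% = 5.95%

5.95%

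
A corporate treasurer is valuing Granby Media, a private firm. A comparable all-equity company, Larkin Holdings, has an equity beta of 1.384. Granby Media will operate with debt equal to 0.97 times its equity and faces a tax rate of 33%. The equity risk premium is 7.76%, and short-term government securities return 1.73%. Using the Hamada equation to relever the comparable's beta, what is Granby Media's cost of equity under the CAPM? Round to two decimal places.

19.45%

β_L = β_U × [1 + (1 − t)(D/E)] = 1.384 × [1 + (1 − 0.33) × 0.97]
    = 1.384 × [1 + 0.67 × 0.97] = 1.384 × 1.6499 = 2.2835
E(R) = R_f + β_L × MRP = 1.73% + 2.2835 × 7.76% = 19.45%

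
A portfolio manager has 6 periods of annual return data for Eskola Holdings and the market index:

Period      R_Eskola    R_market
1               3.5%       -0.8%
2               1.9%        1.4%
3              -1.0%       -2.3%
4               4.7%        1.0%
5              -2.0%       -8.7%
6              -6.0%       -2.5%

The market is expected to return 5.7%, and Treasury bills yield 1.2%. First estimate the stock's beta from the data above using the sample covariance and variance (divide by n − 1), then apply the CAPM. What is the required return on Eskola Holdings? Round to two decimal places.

3.97%

Mean R_i = (3.5 + 1.9 − 1.0 + 4.7 − 2.0 − 6.0) / 6 = 0.1833%
Mean R_m = (-0.8 + 1.4 − 2.3 + 1.0 − 8.7 − 2.5) / 6 = -1.9833%
Σ(R_i − R̄_i)(R_m − R̄_m) = 41.4417  ⇒  Cov = 41.4417 / 5 = 8.2883
Σ(R_m − R̄_m)² = 67.2283  ⇒  Var(R_m) = 67.2283 / 5 = 13.4457
β = Cov / Var(R_m) = 8.2883 / 13.4457 = 0.6164
MRP = 5.7% − 1.2% = 4.50%
E(R) = R_f + β × MRP = 1.2% + 0.6164 × 4.5% = 3.97%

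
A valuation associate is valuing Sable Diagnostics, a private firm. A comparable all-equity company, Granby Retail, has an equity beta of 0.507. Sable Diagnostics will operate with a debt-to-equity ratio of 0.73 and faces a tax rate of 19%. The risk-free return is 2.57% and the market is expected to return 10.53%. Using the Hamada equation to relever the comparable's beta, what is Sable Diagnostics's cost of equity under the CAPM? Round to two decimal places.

8.99%

β_L = β_U × [1 + (1 − t)(D/E)] = 0.507 × [1 + (1 − 0.19) × 0.73]
    = 0.507 × [1 + 0.81 × 0.73] = 0.507 × 1.5913 = 0.8068
MRP = 10.53% − 2.57% = 7.96%
E(R) = R_f + β_L × MRP = 2.57% + 0.8068 × 7.96% = 8.99%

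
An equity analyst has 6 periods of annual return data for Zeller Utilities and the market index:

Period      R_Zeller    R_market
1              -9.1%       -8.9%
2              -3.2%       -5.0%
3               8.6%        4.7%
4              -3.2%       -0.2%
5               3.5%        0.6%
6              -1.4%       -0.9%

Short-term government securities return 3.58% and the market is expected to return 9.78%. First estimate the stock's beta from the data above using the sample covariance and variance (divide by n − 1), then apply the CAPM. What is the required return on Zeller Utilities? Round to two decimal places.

10.99%

Mean R_i = (-9.1 − 3.2 + 8.6 − 3.2 + 3.5 − 1.4) / 6 = -0.8000%
Mean R_m = (-8.9 − 5.0 + 4.7 − 0.2 + 0.6 − 0.9) / 6 = -1.6167%
Σ(R_i − R̄_i)(R_m − R̄_m) = 133.6500  ⇒  Cov = 133.6500 / 5 = 26.7300
Σ(R_m − R̄_m)² = 111.8283  ⇒  Var(R_m) = 111.8283 / 5 = 22.3657
β = Cov / Var(R_m) = 26.7300 / 22.3657 = 1.1951
MRP = 9.78% − 3.58% = 6.20%
E(R) = R_f + β × MRP = 3.58% + 1.1951 × 6.20% = 10.99%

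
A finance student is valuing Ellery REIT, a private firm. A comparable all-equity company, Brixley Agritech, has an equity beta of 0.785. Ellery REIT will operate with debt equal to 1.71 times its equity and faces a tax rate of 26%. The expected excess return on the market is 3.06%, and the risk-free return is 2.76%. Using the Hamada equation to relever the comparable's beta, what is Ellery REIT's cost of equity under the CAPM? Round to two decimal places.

β_L = β_U × [1 + (1 − t)(D/E)] = 0.785 × [1 + (1 − 0.26) × 1.71]
    = 0.785 × [1 + 0.74 × 1.71] = 0.785 × 2.2654 = 1.7783
E(R) = R_f + β_L × MRP = 2.76% + 1.7783 × 3.06% = 8.20%

8.20%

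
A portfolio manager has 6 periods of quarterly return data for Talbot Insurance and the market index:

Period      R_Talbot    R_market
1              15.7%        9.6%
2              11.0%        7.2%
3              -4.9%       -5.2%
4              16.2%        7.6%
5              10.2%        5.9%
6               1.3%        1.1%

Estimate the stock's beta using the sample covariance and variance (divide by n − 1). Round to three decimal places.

1.489

Mean R_i = (15.7 + 11.0 − 4.9 + 16.2 + 10.2 + 1.3) / 6 = 8.2500%
Mean R_m = (9.6 + 7.2 − 5.2 + 7.6 + 5.9 + 1.1) / 6 = 4.3667%
Σ(R_i − R̄_i)(R_m − R̄_m) = 223.9800  ⇒  Cov = 223.9800 / 5 = 44.7960
Σ(R_m − R̄_m)² = 150.4133  ⇒  Var(R_m) = 150.4133 / 5 = 30.0827
β = Cov / Var(R_m) = 44.7960 / 30.0827 = 1.4891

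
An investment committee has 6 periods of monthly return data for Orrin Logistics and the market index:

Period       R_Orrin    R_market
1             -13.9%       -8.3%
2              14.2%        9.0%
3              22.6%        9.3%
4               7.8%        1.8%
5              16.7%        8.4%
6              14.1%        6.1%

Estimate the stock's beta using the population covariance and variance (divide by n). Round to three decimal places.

1.827

Mean R_i = (-13.9 + 14.2 + 22.6 + 7.8 + 16.7 + 14.1) / 6 = 10.2500%
Mean R_m = (-8.3 + 9.0 + 9.3 + 1.8 + 8.4 + 6.1) / 6 = 4.3833%
Σ(R_i − R̄_i)(R_m − R̄_m) = 424.1050  ⇒  Cov = 424.1050 / 6 = 70.6842
Σ(R_m − R̄_m)² = 232.1083  ⇒  Var(R_m) = 232.1083 / 6 = 38.6847
β = Cov / Var(R_m) = 70.6842 / 38.6847 = 1.8272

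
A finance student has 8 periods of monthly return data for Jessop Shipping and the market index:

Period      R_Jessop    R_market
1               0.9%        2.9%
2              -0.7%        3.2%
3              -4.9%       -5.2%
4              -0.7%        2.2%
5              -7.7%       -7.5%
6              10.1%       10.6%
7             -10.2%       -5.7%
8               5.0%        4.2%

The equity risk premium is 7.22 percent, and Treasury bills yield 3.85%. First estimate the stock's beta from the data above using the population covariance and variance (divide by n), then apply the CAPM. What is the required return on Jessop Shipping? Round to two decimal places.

Mean R_i = (0.9 − 0.7 − 4.9 − 0.7 − 7.7 + 10.1 − 10.2 + 5.0) / 8 = -1.0250%
Mean R_m = (2.9 + 3.2 − 5.2 + 2.2 − 7.5 + 10.6 − 5.7 + 4.2) / 8 = 0.5875%
Σ(R_i − R̄_i)(R_m − R̄_m) = 273.0775  ⇒  Cov = 273.0775 / 8 = 34.1347
Σ(R_m − R̄_m)² = 266.5088  ⇒  Var(R_m) = 266.5088 / 8 = 33.3136
β = Cov / Var(R_m) = 34.1347 / 33.3136 = 1.0246
E(R) = R_f + β × MRP = 3.85% + 1.0246 × 7.22% = 11.25%

11.25%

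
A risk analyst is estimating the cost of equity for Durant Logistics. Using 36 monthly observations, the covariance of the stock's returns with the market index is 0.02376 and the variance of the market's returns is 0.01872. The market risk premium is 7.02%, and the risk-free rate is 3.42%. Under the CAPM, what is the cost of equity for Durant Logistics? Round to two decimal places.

β = Cov(R_i, R_m) / Var(R_m) = 0.02376 / 0.01872 = 1.2692
E(R) = R_f + β × MRP = 3.42% + 1.2692 × 7.02% = 12.33%

12.33%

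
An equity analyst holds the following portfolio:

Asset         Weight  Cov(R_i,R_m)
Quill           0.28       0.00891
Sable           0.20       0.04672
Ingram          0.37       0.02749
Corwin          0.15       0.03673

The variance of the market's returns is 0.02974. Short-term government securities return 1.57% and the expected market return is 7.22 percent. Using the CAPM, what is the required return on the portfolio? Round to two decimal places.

6.80%

β_Quill = 0.00891 / 0.02974 = 0.2996
β_Sable = 0.04672 / 0.02974 = 1.5709
β_Ingram = 0.02749 / 0.02974 = 0.9243
β_Corwin = 0.03673 / 0.02974 = 1.2350
β_P = Σ w_i β_i = 0.28×0.2996 + 0.20×1.5709 + 0.37×0.9243 + 0.15×1.2350 = 0.9253
MRP = 7.22% − 1.57% = 5.65%
E(R_P) = R_f + β_P × MRP = 1.57% + 0.9253 × 5.65% = 6.80%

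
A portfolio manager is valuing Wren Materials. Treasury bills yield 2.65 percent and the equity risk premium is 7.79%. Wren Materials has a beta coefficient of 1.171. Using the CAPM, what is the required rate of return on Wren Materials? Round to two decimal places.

E(R) = R_f + β × MRP = 2.65% + 1.171 × 7.79% = 11.77%

11.77%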